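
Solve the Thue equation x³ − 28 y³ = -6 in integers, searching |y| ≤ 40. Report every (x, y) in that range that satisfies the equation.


The equation is x³ - 28y³ = -6. For fixed y, x³ = 28·y³ − 6, so a solution requires the RHS to be a perfect cube.
Strategy: iterate y from -40 to 40, compute RHS = 28·y³ − 6, and check whether it is a (positive or negative) perfect cube.
Check small values of y:
  y = 0: RHS = -6 is not a perfect cube.
  y = 1: RHS = 22 is not a perfect cube.
  y = -1: RHS = -34 is not a perfect cube.
  y = 2: RHS = 218 is not a perfect cube.
  y = -2: RHS = -230 is not a perfect cube.
  y = 3: RHS = 750 is not a perfect cube.
  y = -3: RHS = -762 is not a perfect cube.
Continuing the search up to |y| = 40 finds no solutions either.
No (x, y) in the scanned range satisfies the equation.

No integer solutions with |y| ≤ 40.


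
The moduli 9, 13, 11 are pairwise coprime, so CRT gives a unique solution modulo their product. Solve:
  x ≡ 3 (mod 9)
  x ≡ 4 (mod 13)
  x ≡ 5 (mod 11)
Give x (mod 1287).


Moduli 9, 13, 11 are pairwise coprime; by CRT there is a unique solution modulo M = 9 · 13 · 11 = 1287.
Solve pairwise, accumulating the modulus:
  Start with x ≡ 3 (mod 9).
  Combine with x ≡ 4 (mod 13): since gcd(9, 13) = 1, we get a unique residue mod 117.
    Write x = 3 + 9·t and substitute into x ≡ 4 (mod 13): 9·t ≡ 4 − 3 = 1 (mod 13).
    The inverse of 9 mod 13 is 3 (since 9·3 = 27 = 2·13 + 1), so t ≡ 3·1 = 3 ≡ 3 (mod 13).
    Then x = 3 + 9·3 = 30, valid modulo lcm(9, 13) = 117: x ≡ 30 (mod 117).
  Combine with x ≡ 5 (mod 11): since gcd(117, 11) = 1, we get a unique residue mod 1287.
    Write x = 30 + 117·t and substitute into x ≡ 5 (mod 11): 117·t ≡ 5 − 30 = -25 (mod 11).
    Reduce coefficients mod 11: 7·t ≡ 8 (mod 11).
    The inverse of 7 mod 11 is 8 (since 7·8 = 56 = 5·11 + 1), so t ≡ 8·8 = 64 ≡ 9 (mod 11).
    Then x = 30 + 117·9 = 1083, valid modulo lcm(117, 11) = 1287: x ≡ 1083 (mod 1287).
Verify: 1083 mod 9 = 3 ✓, 1083 mod 13 = 4 ✓, 1083 mod 11 = 5 ✓.

x ≡ 1083 (mod 1287).


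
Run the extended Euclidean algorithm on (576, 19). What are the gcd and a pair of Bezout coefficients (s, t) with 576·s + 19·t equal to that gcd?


Euclidean algorithm on (576, 19) — divide until remainder is 0:
  576 = 30 · 19 + 6
  19 = 3 · 6 + 1
  6 = 6 · 1 + 0
gcd(576, 19) = 1.
Track Bezout coefficients alongside the remainders: start with r₀ = 576 = a·1 + b·0 (s = 1, t = 0) and r₁ = 19 = a·0 + b·1 (s = 0, t = 1); each new remainder r_{k+1} = r_{k-1} − q_k·r_k inherits s_{k+1} = s_{k-1} − q_k·s_k, t_{k+1} = t_{k-1} − q_k·t_k, so r_k = a·s_k + b·t_k at every step:
  q = 30: r = 6, s = 1 − 30·0 = 1, t = 0 − 30·1 = -30  (check: 576·1 + 19·(-30) = 6)
  q = 3: r = 1, s = 0 − 3·1 = -3, t = 1 − 3·(-30) = 91  (check: 576·(-3) + 19·91 = 1)
The row with r = 1 (the gcd) gives the Bezout coefficients s = -3, t = 91.
Result: 576 · (-3) + 19 · (91) = 1.

gcd(576, 19) = 1; s = -3, t = 91 (check: 576·(-3) + 19·91 = 1).


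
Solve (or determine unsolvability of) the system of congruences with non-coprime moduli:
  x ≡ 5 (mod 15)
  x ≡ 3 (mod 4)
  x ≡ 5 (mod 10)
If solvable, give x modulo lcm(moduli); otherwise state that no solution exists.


Moduli 15, 4, 10 are not pairwise coprime, so CRT works modulo lcm(m_i) when all pairwise compatibility conditions hold.
Pairwise compatibility: gcd(m_i, m_j) must divide a_i - a_j for every pair.
Merge one congruence at a time:
  Start: x ≡ 5 (mod 15).
  Combine with x ≡ 3 (mod 4): gcd(15, 4) = 1; 3 - 5 = -2, which IS divisible by 1, so compatible.
    Write x = 5 + 15·t and substitute into x ≡ 3 (mod 4): 15·t ≡ 3 − 5 = -2 (mod 4).
    Reduce coefficients mod 4: 3·t ≡ 2 (mod 4).
    The inverse of 3 mod 4 is 3 (since 3·3 = 9 = 2·4 + 1), so t ≡ 3·2 = 6 ≡ 2 (mod 4).
    Then x = 5 + 15·2 = 35, valid modulo lcm(15, 4) = 60: x ≡ 35 (mod 60).
  Combine with x ≡ 5 (mod 10): gcd(60, 10) = 10; 5 - 35 = -30, which IS divisible by 10, so compatible.
    Write x = 35 + 60·t and substitute into x ≡ 5 (mod 10): 60·t ≡ 5 − 35 = -30 (mod 10).
    Divide the congruence (and modulus) by g = 10: 6·t ≡ -3 (mod 1).
    Modulo 1 every t works; take t = 0.
    Then x = 35 + 60·0 = 35, valid modulo lcm(60, 10) = 60: x ≡ 35 (mod 60).
Verify: 35 mod 15 = 5, 35 mod 4 = 3, 35 mod 10 = 5.

x ≡ 35 (mod 60).


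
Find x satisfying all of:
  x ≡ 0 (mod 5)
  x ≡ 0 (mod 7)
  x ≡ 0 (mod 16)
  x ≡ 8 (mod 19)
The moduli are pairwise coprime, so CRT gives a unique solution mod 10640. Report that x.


Product of moduli M = 5 · 7 · 16 · 19 = 10640.
Merge one congruence at a time:
  Start: x ≡ 0 (mod 5).
  Combine with x ≡ 0 (mod 7); new modulus lcm = 35.
    Write x = 0 + 5·t and substitute into x ≡ 0 (mod 7): 5·t ≡ 0 − 0 = 0 (mod 7).
    The inverse of 5 mod 7 is 3 (since 5·3 = 15 = 2·7 + 1), so t ≡ 3·0 = 0 ≡ 0 (mod 7).
    Then x = 0 + 5·0 = 0, valid modulo lcm(5, 7) = 35: x ≡ 0 (mod 35).
  Combine with x ≡ 0 (mod 16); new modulus lcm = 560.
    Write x = 0 + 35·t and substitute into x ≡ 0 (mod 16): 35·t ≡ 0 − 0 = 0 (mod 16).
    Reduce coefficients mod 16: 3·t ≡ 0 (mod 16).
    The inverse of 3 mod 16 is 11 (since 3·11 = 33 = 2·16 + 1), so t ≡ 11·0 = 0 ≡ 0 (mod 16).
    Then x = 0 + 35·0 = 0, valid modulo lcm(35, 16) = 560: x ≡ 0 (mod 560).
  Combine with x ≡ 8 (mod 19); new modulus lcm = 10640.
    Write x = 0 + 560·t and substitute into x ≡ 8 (mod 19): 560·t ≡ 8 − 0 = 8 (mod 19).
    Reduce coefficients mod 19: 9·t ≡ 8 (mod 19).
    The inverse of 9 mod 19 is 17 (since 9·17 = 153 = 8·19 + 1), so t ≡ 17·8 = 136 ≡ 3 (mod 19).
    Then x = 0 + 560·3 = 1680, valid modulo lcm(560, 19) = 10640: x ≡ 1680 (mod 10640).
Verify against each original: 1680 mod 5 = 0, 1680 mod 7 = 0, 1680 mod 16 = 0, 1680 mod 19 = 8.

x ≡ 1680 (mod 10640).


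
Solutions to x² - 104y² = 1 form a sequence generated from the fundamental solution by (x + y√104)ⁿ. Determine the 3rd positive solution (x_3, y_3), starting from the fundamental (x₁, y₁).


Step 1: Find the fundamental solution (x₁, y₁) of x² - 104y² = 1.
  Expand √104 as a continued fraction. a₀ = ⌊√104⌋ = 10; iterate m_{k+1} = d_k·a_k − m_k, d_{k+1} = (104 − m_{k+1}²)/d_k, a_{k+1} = ⌊(a₀ + m_{k+1})/d_{k+1}⌋ (starting m₀ = 0, d₀ = 1), with convergents p_k = a_k·p_{k-1} + p_{k-2}, q_k = a_k·q_{k-1} + q_{k-2} (p₋₁ = 1, q₋₁ = 0):
  k = 0: a₀ = 10; p₀/q₀ = 10/1; p₀² − 104·q₀² = 100 − 104 = -4.
  k = 1: m = 10, d = 4, a = ⌊(10 + 10)/4⌋ = 5; p/q = (5·10 + 1)/(5·1 + 0) = 51/5; p² − 104·q² = 2601 − 2600 = 1.
  The first convergent with p² − 104·q² = 1 gives the fundamental solution (x₁, y₁) = (51, 5).
Step 2: Apply the recurrence (x_{n+1}, y_{n+1}) = (x₁x_n + 104y₁y_n, x₁y_n + y₁x_n) repeatedly.
  From (x_1, y_1) = (51, 5): x_2 = 51·51 + 104·5·5 = 5201; y_2 = 51·5 + 5·51 = 510.
  From (x_2, y_2) = (5201, 510): x_3 = 51·5201 + 104·5·510 = 530451; y_3 = 51·510 + 5·5201 = 52015.
Step 3: Verify x_3² - 104·y_3² = 281378263401 - 281378263400 = 1 (should be 1). ✓

(x_1, y_1) = (51, 5); (x_3, y_3) = (530451, 52015).


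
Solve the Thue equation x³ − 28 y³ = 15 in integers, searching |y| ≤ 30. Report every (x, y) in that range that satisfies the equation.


The equation is x³ - 28y³ = 15. For fixed y, x³ = 28·y³ + 15, so a solution requires the RHS to be a perfect cube.
Strategy: iterate y from -30 to 30, compute RHS = 28·y³ + 15, and check whether it is a (positive or negative) perfect cube.
Check small values of y:
  y = 0: RHS = 15 is not a perfect cube.
  y = 1: RHS = 43 is not a perfect cube.
  y = -1: RHS = -13 is not a perfect cube.
  y = 2: RHS = 239 is not a perfect cube.
  y = -2: RHS = -209 is not a perfect cube.
  y = 3: RHS = 771 is not a perfect cube.
  y = -3: RHS = -741 is not a perfect cube.
Continuing the search up to |y| = 30 finds no solutions either.
No (x, y) in the scanned range satisfies the equation.

No integer solutions with |y| ≤ 30.


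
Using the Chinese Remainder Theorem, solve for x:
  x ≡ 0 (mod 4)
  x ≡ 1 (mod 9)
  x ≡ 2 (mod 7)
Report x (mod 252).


Moduli 4, 9, 7 are pairwise coprime; by CRT there is a unique solution modulo M = 4 · 9 · 7 = 252.
Solve pairwise, accumulating the modulus:
  Start with x ≡ 0 (mod 4).
  Combine with x ≡ 1 (mod 9): since gcd(4, 9) = 1, we get a unique residue mod 36.
    Write x = 0 + 4·t and substitute into x ≡ 1 (mod 9): 4·t ≡ 1 − 0 = 1 (mod 9).
    The inverse of 4 mod 9 is 7 (since 4·7 = 28 = 3·9 + 1), so t ≡ 7·1 = 7 ≡ 7 (mod 9).
    Then x = 0 + 4·7 = 28, valid modulo lcm(4, 9) = 36: x ≡ 28 (mod 36).
  Combine with x ≡ 2 (mod 7): since gcd(36, 7) = 1, we get a unique residue mod 252.
    Write x = 28 + 36·t and substitute into x ≡ 2 (mod 7): 36·t ≡ 2 − 28 = -26 (mod 7).
    Reduce coefficients mod 7: 1·t ≡ 2 (mod 7).
    So t ≡ 2 (mod 7).
    Then x = 28 + 36·2 = 100, valid modulo lcm(36, 7) = 252: x ≡ 100 (mod 252).
Verify: 100 mod 4 = 0 ✓, 100 mod 9 = 1 ✓, 100 mod 7 = 2 ✓.

x ≡ 100 (mod 252).


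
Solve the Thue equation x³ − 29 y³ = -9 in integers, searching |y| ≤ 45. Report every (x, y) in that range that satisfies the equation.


The equation is x³ - 29y³ = -9. For fixed y, x³ = 29·y³ − 9, so a solution requires the RHS to be a perfect cube.
Strategy: iterate y from -45 to 45, compute RHS = 29·y³ − 9, and check whether it is a (positive or negative) perfect cube.
Check small values of y:
  y = 0: RHS = -9 is not a perfect cube.
  y = 1: RHS = 20 is not a perfect cube.
  y = -1: RHS = -38 is not a perfect cube.
  y = 2: RHS = 223 is not a perfect cube.
  y = -2: RHS = -241 is not a perfect cube.
  y = 3: RHS = 774 is not a perfect cube.
  y = -3: RHS = -792 is not a perfect cube.
Continuing the search up to |y| = 45 finds no solutions either.
No (x, y) in the scanned range satisfies the equation.

No integer solutions with |y| ≤ 45.


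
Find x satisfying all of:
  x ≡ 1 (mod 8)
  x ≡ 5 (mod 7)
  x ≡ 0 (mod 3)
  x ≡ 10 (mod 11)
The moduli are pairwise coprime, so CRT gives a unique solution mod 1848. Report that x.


Product of moduli M = 8 · 7 · 3 · 11 = 1848.
Merge one congruence at a time:
  Start: x ≡ 1 (mod 8).
  Combine with x ≡ 5 (mod 7); new modulus lcm = 56.
    Write x = 1 + 8·t and substitute into x ≡ 5 (mod 7): 8·t ≡ 5 − 1 = 4 (mod 7).
    Reduce coefficients mod 7: 1·t ≡ 4 (mod 7).
    So t ≡ 4 (mod 7).
    Then x = 1 + 8·4 = 33, valid modulo lcm(8, 7) = 56: x ≡ 33 (mod 56).
  Combine with x ≡ 0 (mod 3); new modulus lcm = 168.
    Write x = 33 + 56·t and substitute into x ≡ 0 (mod 3): 56·t ≡ 0 − 33 = -33 (mod 3).
    Reduce coefficients mod 3: 2·t ≡ 0 (mod 3).
    The inverse of 2 mod 3 is 2 (since 2·2 = 4 = 1·3 + 1), so t ≡ 2·0 = 0 ≡ 0 (mod 3).
    Then x = 33 + 56·0 = 33, valid modulo lcm(56, 3) = 168: x ≡ 33 (mod 168).
  Combine with x ≡ 10 (mod 11); new modulus lcm = 1848.
    Write x = 33 + 168·t and substitute into x ≡ 10 (mod 11): 168·t ≡ 10 − 33 = -23 (mod 11).
    Reduce coefficients mod 11: 3·t ≡ 10 (mod 11).
    The inverse of 3 mod 11 is 4 (since 3·4 = 12 = 1·11 + 1), so t ≡ 4·10 = 40 ≡ 7 (mod 11).
    Then x = 33 + 168·7 = 1209, valid modulo lcm(168, 11) = 1848: x ≡ 1209 (mod 1848).
Verify against each original: 1209 mod 8 = 1, 1209 mod 7 = 5, 1209 mod 3 = 0, 1209 mod 11 = 10.

x ≡ 1209 (mod 1848).


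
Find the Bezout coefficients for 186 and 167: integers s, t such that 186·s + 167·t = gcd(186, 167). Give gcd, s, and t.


Euclidean algorithm on (186, 167) — divide until remainder is 0:
  186 = 1 · 167 + 19
  167 = 8 · 19 + 15
  19 = 1 · 15 + 4
  15 = 3 · 4 + 3
  4 = 1 · 3 + 1
  3 = 3 · 1 + 0
gcd(186, 167) = 1.
Track Bezout coefficients alongside the remainders: start with r₀ = 186 = a·1 + b·0 (s = 1, t = 0) and r₁ = 167 = a·0 + b·1 (s = 0, t = 1); each new remainder r_{k+1} = r_{k-1} − q_k·r_k inherits s_{k+1} = s_{k-1} − q_k·s_k, t_{k+1} = t_{k-1} − q_k·t_k, so r_k = a·s_k + b·t_k at every step:
  q = 1: r = 19, s = 1 − 1·0 = 1, t = 0 − 1·1 = -1  (check: 186·1 + 167·(-1) = 19)
  q = 8: r = 15, s = 0 − 8·1 = -8, t = 1 − 8·(-1) = 9  (check: 186·(-8) + 167·9 = 15)
  q = 1: r = 4, s = 1 − 1·(-8) = 9, t = -1 − 1·9 = -10  (check: 186·9 + 167·(-10) = 4)
  q = 3: r = 3, s = -8 − 3·9 = -35, t = 9 − 3·(-10) = 39  (check: 186·(-35) + 167·39 = 3)
  q = 1: r = 1, s = 9 − 1·(-35) = 44, t = -10 − 1·39 = -49  (check: 186·44 + 167·(-49) = 1)
The row with r = 1 (the gcd) gives the Bezout coefficients s = 44, t = -49.
Result: 186 · (44) + 167 · (-49) = 1.

gcd(186, 167) = 1; s = 44, t = -49 (check: 186·44 + 167·(-49) = 1).


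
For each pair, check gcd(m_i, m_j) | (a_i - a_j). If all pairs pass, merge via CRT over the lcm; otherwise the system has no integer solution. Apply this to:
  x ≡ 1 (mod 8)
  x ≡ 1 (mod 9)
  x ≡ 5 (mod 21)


Moduli 8, 9, 21 are not pairwise coprime, so CRT works modulo lcm(m_i) when all pairwise compatibility conditions hold.
Pairwise compatibility: gcd(m_i, m_j) must divide a_i - a_j for every pair.
Merge one congruence at a time:
  Start: x ≡ 1 (mod 8).
  Combine with x ≡ 1 (mod 9): gcd(8, 9) = 1; 1 - 1 = 0, which IS divisible by 1, so compatible.
    Write x = 1 + 8·t and substitute into x ≡ 1 (mod 9): 8·t ≡ 1 − 1 = 0 (mod 9).
    The inverse of 8 mod 9 is 8 (since 8·8 = 64 = 7·9 + 1), so t ≡ 8·0 = 0 ≡ 0 (mod 9).
    Then x = 1 + 8·0 = 1, valid modulo lcm(8, 9) = 72: x ≡ 1 (mod 72).
  Combine with x ≡ 5 (mod 21): gcd(72, 21) = 3, and 5 - 1 = 4 is NOT divisible by 3.
    ⇒ system is inconsistent (no integer solution).

No solution (the system is inconsistent).


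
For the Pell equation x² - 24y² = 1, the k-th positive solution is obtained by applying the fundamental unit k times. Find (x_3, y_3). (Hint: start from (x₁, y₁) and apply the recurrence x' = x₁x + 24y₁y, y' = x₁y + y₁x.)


Step 1: Find the fundamental solution (x₁, y₁) of x² - 24y² = 1.
  Expand √24 as a continued fraction. a₀ = ⌊√24⌋ = 4; iterate m_{k+1} = d_k·a_k − m_k, d_{k+1} = (24 − m_{k+1}²)/d_k, a_{k+1} = ⌊(a₀ + m_{k+1})/d_{k+1}⌋ (starting m₀ = 0, d₀ = 1), with convergents p_k = a_k·p_{k-1} + p_{k-2}, q_k = a_k·q_{k-1} + q_{k-2} (p₋₁ = 1, q₋₁ = 0):
  k = 0: a₀ = 4; p₀/q₀ = 4/1; p₀² − 24·q₀² = 16 − 24 = -8.
  k = 1: m = 4, d = 8, a = ⌊(4 + 4)/8⌋ = 1; p/q = (1·4 + 1)/(1·1 + 0) = 5/1; p² − 24·q² = 25 − 24 = 1.
  The first convergent with p² − 24·q² = 1 gives the fundamental solution (x₁, y₁) = (5, 1).
Step 2: Apply the recurrence (x_{n+1}, y_{n+1}) = (x₁x_n + 24y₁y_n, x₁y_n + y₁x_n) repeatedly.
  From (x_1, y_1) = (5, 1): x_2 = 5·5 + 24·1·1 = 49; y_2 = 5·1 + 1·5 = 10.
  From (x_2, y_2) = (49, 10): x_3 = 5·49 + 24·1·10 = 485; y_3 = 5·10 + 1·49 = 99.
Step 3: Verify x_3² - 24·y_3² = 235225 - 235224 = 1 (should be 1). ✓

(x_1, y_1) = (5, 1); (x_3, y_3) = (485, 99).


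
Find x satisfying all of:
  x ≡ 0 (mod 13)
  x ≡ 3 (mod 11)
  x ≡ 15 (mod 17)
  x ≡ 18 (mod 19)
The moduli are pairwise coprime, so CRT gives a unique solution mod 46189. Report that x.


Product of moduli M = 13 · 11 · 17 · 19 = 46189.
Merge one congruence at a time:
  Start: x ≡ 0 (mod 13).
  Combine with x ≡ 3 (mod 11); new modulus lcm = 143.
    Write x = 0 + 13·t and substitute into x ≡ 3 (mod 11): 13·t ≡ 3 − 0 = 3 (mod 11).
    Reduce coefficients mod 11: 2·t ≡ 3 (mod 11).
    The inverse of 2 mod 11 is 6 (since 2·6 = 12 = 1·11 + 1), so t ≡ 6·3 = 18 ≡ 7 (mod 11).
    Then x = 0 + 13·7 = 91, valid modulo lcm(13, 11) = 143: x ≡ 91 (mod 143).
  Combine with x ≡ 15 (mod 17); new modulus lcm = 2431.
    Write x = 91 + 143·t and substitute into x ≡ 15 (mod 17): 143·t ≡ 15 − 91 = -76 (mod 17).
    Reduce coefficients mod 17: 7·t ≡ 9 (mod 17).
    The inverse of 7 mod 17 is 5 (since 7·5 = 35 = 2·17 + 1), so t ≡ 5·9 = 45 ≡ 11 (mod 17).
    Then x = 91 + 143·11 = 1664, valid modulo lcm(143, 17) = 2431: x ≡ 1664 (mod 2431).
  Combine with x ≡ 18 (mod 19); new modulus lcm = 46189.
    Write x = 1664 + 2431·t and substitute into x ≡ 18 (mod 19): 2431·t ≡ 18 − 1664 = -1646 (mod 19).
    Reduce coefficients mod 19: 18·t ≡ 7 (mod 19).
    The inverse of 18 mod 19 is 18 (since 18·18 = 324 = 17·19 + 1), so t ≡ 18·7 = 126 ≡ 12 (mod 19).
    Then x = 1664 + 2431·12 = 30836, valid modulo lcm(2431, 19) = 46189: x ≡ 30836 (mod 46189).
Verify against each original: 30836 mod 13 = 0, 30836 mod 11 = 3, 30836 mod 17 = 15, 30836 mod 19 = 18.

x ≡ 30836 (mod 46189).


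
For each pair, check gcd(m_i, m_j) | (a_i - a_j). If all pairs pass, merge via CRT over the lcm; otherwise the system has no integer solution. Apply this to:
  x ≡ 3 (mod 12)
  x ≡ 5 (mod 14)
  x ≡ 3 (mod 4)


Moduli 12, 14, 4 are not pairwise coprime, so CRT works modulo lcm(m_i) when all pairwise compatibility conditions hold.
Pairwise compatibility: gcd(m_i, m_j) must divide a_i - a_j for every pair.
Merge one congruence at a time:
  Start: x ≡ 3 (mod 12).
  Combine with x ≡ 5 (mod 14): gcd(12, 14) = 2; 5 - 3 = 2, which IS divisible by 2, so compatible.
    Write x = 3 + 12·t and substitute into x ≡ 5 (mod 14): 12·t ≡ 5 − 3 = 2 (mod 14).
    Divide the congruence (and modulus) by g = 2: 6·t ≡ 1 (mod 7).
    The inverse of 6 mod 7 is 6 (since 6·6 = 36 = 5·7 + 1), so t ≡ 6·1 = 6 ≡ 6 (mod 7).
    Then x = 3 + 12·6 = 75, valid modulo lcm(12, 14) = 84: x ≡ 75 (mod 84).
  Combine with x ≡ 3 (mod 4): gcd(84, 4) = 4; 3 - 75 = -72, which IS divisible by 4, so compatible.
    Write x = 75 + 84·t and substitute into x ≡ 3 (mod 4): 84·t ≡ 3 − 75 = -72 (mod 4).
    Divide the congruence (and modulus) by g = 4: 21·t ≡ -18 (mod 1).
    Modulo 1 every t works; take t = 0.
    Then x = 75 + 84·0 = 75, valid modulo lcm(84, 4) = 84: x ≡ 75 (mod 84).
Verify: 75 mod 12 = 3, 75 mod 14 = 5, 75 mod 4 = 3.

x ≡ 75 (mod 84).


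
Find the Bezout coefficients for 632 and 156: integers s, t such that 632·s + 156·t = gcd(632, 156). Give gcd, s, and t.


Euclidean algorithm on (632, 156) — divide until remainder is 0:
  632 = 4 · 156 + 8
  156 = 19 · 8 + 4
  8 = 2 · 4 + 0
gcd(632, 156) = 4.
Track Bezout coefficients alongside the remainders: start with r₀ = 632 = a·1 + b·0 (s = 1, t = 0) and r₁ = 156 = a·0 + b·1 (s = 0, t = 1); each new remainder r_{k+1} = r_{k-1} − q_k·r_k inherits s_{k+1} = s_{k-1} − q_k·s_k, t_{k+1} = t_{k-1} − q_k·t_k, so r_k = a·s_k + b·t_k at every step:
  q = 4: r = 8, s = 1 − 4·0 = 1, t = 0 − 4·1 = -4  (check: 632·1 + 156·(-4) = 8)
  q = 19: r = 4, s = 0 − 19·1 = -19, t = 1 − 19·(-4) = 77  (check: 632·(-19) + 156·77 = 4)
The row with r = 4 (the gcd) gives the Bezout coefficients s = -19, t = 77.
Result: 632 · (-19) + 156 · (77) = 4.

gcd(632, 156) = 4; s = -19, t = 77 (check: 632·(-19) + 156·77 = 4).


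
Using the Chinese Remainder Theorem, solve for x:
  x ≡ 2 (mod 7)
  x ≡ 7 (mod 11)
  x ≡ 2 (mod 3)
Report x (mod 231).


Moduli 7, 11, 3 are pairwise coprime; by CRT there is a unique solution modulo M = 7 · 11 · 3 = 231.
Solve pairwise, accumulating the modulus:
  Start with x ≡ 2 (mod 7).
  Combine with x ≡ 7 (mod 11): since gcd(7, 11) = 1, we get a unique residue mod 77.
    Write x = 2 + 7·t and substitute into x ≡ 7 (mod 11): 7·t ≡ 7 − 2 = 5 (mod 11).
    The inverse of 7 mod 11 is 8 (since 7·8 = 56 = 5·11 + 1), so t ≡ 8·5 = 40 ≡ 7 (mod 11).
    Then x = 2 + 7·7 = 51, valid modulo lcm(7, 11) = 77: x ≡ 51 (mod 77).
  Combine with x ≡ 2 (mod 3): since gcd(77, 3) = 1, we get a unique residue mod 231.
    Write x = 51 + 77·t and substitute into x ≡ 2 (mod 3): 77·t ≡ 2 − 51 = -49 (mod 3).
    Reduce coefficients mod 3: 2·t ≡ 2 (mod 3).
    The inverse of 2 mod 3 is 2 (since 2·2 = 4 = 1·3 + 1), so t ≡ 2·2 = 4 ≡ 1 (mod 3).
    Then x = 51 + 77·1 = 128, valid modulo lcm(77, 3) = 231: x ≡ 128 (mod 231).
Verify: 128 mod 7 = 2 ✓, 128 mod 11 = 7 ✓, 128 mod 3 = 2 ✓.

x ≡ 128 (mod 231).


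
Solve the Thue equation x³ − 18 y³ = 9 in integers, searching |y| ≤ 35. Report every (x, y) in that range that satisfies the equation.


The equation is x³ - 18y³ = 9. For fixed y, x³ = 18·y³ + 9, so a solution requires the RHS to be a perfect cube.
Strategy: iterate y from -35 to 35, compute RHS = 18·y³ + 9, and check whether it is a (positive or negative) perfect cube.
Check small values of y:
  y = 0: RHS = 9 is not a perfect cube.
  y = 1: RHS = 27 = (3)³ ⇒ x = 3 works.
  y = -1: RHS = -9 is not a perfect cube.
  y = 2: RHS = 153 is not a perfect cube.
  y = -2: RHS = -135 is not a perfect cube.
  y = 3: RHS = 495 is not a perfect cube.
  y = -3: RHS = -477 is not a perfect cube.
Continuing the search up to |y| = 35 finds no further solutions beyond those listed.
Collected solutions: (3, 1).

Solutions (with |y| ≤ 35): (3, 1).


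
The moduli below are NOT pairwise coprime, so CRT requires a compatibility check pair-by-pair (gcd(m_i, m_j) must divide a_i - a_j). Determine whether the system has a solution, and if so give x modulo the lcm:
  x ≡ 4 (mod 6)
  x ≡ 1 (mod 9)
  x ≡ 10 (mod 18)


Moduli 6, 9, 18 are not pairwise coprime, so CRT works modulo lcm(m_i) when all pairwise compatibility conditions hold.
Pairwise compatibility: gcd(m_i, m_j) must divide a_i - a_j for every pair.
Merge one congruence at a time:
  Start: x ≡ 4 (mod 6).
  Combine with x ≡ 1 (mod 9): gcd(6, 9) = 3; 1 - 4 = -3, which IS divisible by 3, so compatible.
    Write x = 4 + 6·t and substitute into x ≡ 1 (mod 9): 6·t ≡ 1 − 4 = -3 (mod 9).
    Divide the congruence (and modulus) by g = 3: 2·t ≡ -1 (mod 3).
    Reduce coefficients mod 3: 2·t ≡ 2 (mod 3).
    The inverse of 2 mod 3 is 2 (since 2·2 = 4 = 1·3 + 1), so t ≡ 2·2 = 4 ≡ 1 (mod 3).
    Then x = 4 + 6·1 = 10, valid modulo lcm(6, 9) = 18: x ≡ 10 (mod 18).
  Combine with x ≡ 10 (mod 18): gcd(18, 18) = 18; 10 - 10 = 0, which IS divisible by 18, so compatible.
    Write x = 10 + 18·t and substitute into x ≡ 10 (mod 18): 18·t ≡ 10 − 10 = 0 (mod 18).
    Divide the congruence (and modulus) by g = 18: 1·t ≡ 0 (mod 1).
    Modulo 1 every t works; take t = 0.
    Then x = 10 + 18·0 = 10, valid modulo lcm(18, 18) = 18: x ≡ 10 (mod 18).
Verify: 10 mod 6 = 4, 10 mod 9 = 1, 10 mod 18 = 10.

x ≡ 10 (mod 18).


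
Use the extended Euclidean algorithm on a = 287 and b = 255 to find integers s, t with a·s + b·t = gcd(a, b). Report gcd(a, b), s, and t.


Euclidean algorithm on (287, 255) — divide until remainder is 0:
  287 = 1 · 255 + 32
  255 = 7 · 32 + 31
  32 = 1 · 31 + 1
  31 = 31 · 1 + 0
gcd(287, 255) = 1.
Track Bezout coefficients alongside the remainders: start with r₀ = 287 = a·1 + b·0 (s = 1, t = 0) and r₁ = 255 = a·0 + b·1 (s = 0, t = 1); each new remainder r_{k+1} = r_{k-1} − q_k·r_k inherits s_{k+1} = s_{k-1} − q_k·s_k, t_{k+1} = t_{k-1} − q_k·t_k, so r_k = a·s_k + b·t_k at every step:
  q = 1: r = 32, s = 1 − 1·0 = 1, t = 0 − 1·1 = -1  (check: 287·1 + 255·(-1) = 32)
  q = 7: r = 31, s = 0 − 7·1 = -7, t = 1 − 7·(-1) = 8  (check: 287·(-7) + 255·8 = 31)
  q = 1: r = 1, s = 1 − 1·(-7) = 8, t = -1 − 1·8 = -9  (check: 287·8 + 255·(-9) = 1)
The row with r = 1 (the gcd) gives the Bezout coefficients s = 8, t = -9.
Result: 287 · (8) + 255 · (-9) = 1.

gcd(287, 255) = 1; s = 8, t = -9 (check: 287·8 + 255·(-9) = 1).


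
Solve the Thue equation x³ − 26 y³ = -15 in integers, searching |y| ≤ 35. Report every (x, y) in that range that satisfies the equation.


The equation is x³ - 26y³ = -15. For fixed y, x³ = 26·y³ − 15, so a solution requires the RHS to be a perfect cube.
Strategy: iterate y from -35 to 35, compute RHS = 26·y³ − 15, and check whether it is a (positive or negative) perfect cube.
Check small values of y:
  y = 0: RHS = -15 is not a perfect cube.
  y = 1: RHS = 11 is not a perfect cube.
  y = -1: RHS = -41 is not a perfect cube.
  y = 2: RHS = 193 is not a perfect cube.
  y = -2: RHS = -223 is not a perfect cube.
  y = 3: RHS = 687 is not a perfect cube.
  y = -3: RHS = -717 is not a perfect cube.
Continuing the search up to |y| = 35 finds no solutions either.
No (x, y) in the scanned range satisfies the equation.

No integer solutions with |y| ≤ 35.


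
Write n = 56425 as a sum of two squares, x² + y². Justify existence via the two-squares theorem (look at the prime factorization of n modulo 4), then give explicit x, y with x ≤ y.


Step 1: Factor n = 56425 = 5^2 · 37 · 61.
Step 2: Check the mod-4 condition on each prime factor: 5 ≡ 1 (mod 4), exponent 2; 37 ≡ 1 (mod 4), exponent 1; 61 ≡ 1 (mod 4), exponent 1.
All primes ≡ 3 (mod 4) appear to even exponent (or don't appear), so by the two-squares theorem n IS expressible as a sum of two squares.
Step 3: Build a representation. Group n = k² · m with k = 5 and m = 37 · 61 = 2257 (a product of primes ≡ 1 (mod 4)); a representation of m scales to one of n via (k·x)² + (k·y)² = k²(x² + y²). Each prime p ≡ 1 (mod 4) is itself a sum of two squares; find a² by testing p − a² for a perfect square:
  37: 37 − 1² = 36 = 6² ⇒ 37 = 1² + 6².
  61: 61 − 1² = 60, 61 − 2² = 57, 61 − 3² = 52, 61 − 4² = 45, 61 − 5² = 36 = 6² ⇒ 61 = 5² + 6².
  Combine using the Brahmagupta–Fibonacci identity (a² + b²)(c² + d²) = (ac − bd)² + (ad + bc)² = (ac + bd)² + (ad − bc)²:
  37 · 61 = 2257: from (1² + 6²)(5² + 6²), take (1·5 − 6·6, 1·6 + 6·5) = (5 − 36, 6 + 30) = (-31, 36); dropping signs (only squares matter) gives (31, 36); check 31² + 36² = 961 + 1296 = 2257 ✓.
  Scale by k = 5: (5·31, 5·36) = (155, 180).
Step 4: Order so x ≤ y and verify: 155² + 180² = 24025 + 32400 = 56425 = n. ✓

n = 56425 = 155² + 180² (one valid representation with x ≤ y).


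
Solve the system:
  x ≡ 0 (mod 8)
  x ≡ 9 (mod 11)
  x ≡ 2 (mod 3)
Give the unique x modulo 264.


Moduli 8, 11, 3 are pairwise coprime; by CRT there is a unique solution modulo M = 8 · 11 · 3 = 264.
Solve pairwise, accumulating the modulus:
  Start with x ≡ 0 (mod 8).
  Combine with x ≡ 9 (mod 11): since gcd(8, 11) = 1, we get a unique residue mod 88.
    Write x = 0 + 8·t and substitute into x ≡ 9 (mod 11): 8·t ≡ 9 − 0 = 9 (mod 11).
    The inverse of 8 mod 11 is 7 (since 8·7 = 56 = 5·11 + 1), so t ≡ 7·9 = 63 ≡ 8 (mod 11).
    Then x = 0 + 8·8 = 64, valid modulo lcm(8, 11) = 88: x ≡ 64 (mod 88).
  Combine with x ≡ 2 (mod 3): since gcd(88, 3) = 1, we get a unique residue mod 264.
    Write x = 64 + 88·t and substitute into x ≡ 2 (mod 3): 88·t ≡ 2 − 64 = -62 (mod 3).
    Reduce coefficients mod 3: 1·t ≡ 1 (mod 3).
    So t ≡ 1 (mod 3).
    Then x = 64 + 88·1 = 152, valid modulo lcm(88, 3) = 264: x ≡ 152 (mod 264).
Verify: 152 mod 8 = 0 ✓, 152 mod 11 = 9 ✓, 152 mod 3 = 2 ✓.

x ≡ 152 (mod 264).


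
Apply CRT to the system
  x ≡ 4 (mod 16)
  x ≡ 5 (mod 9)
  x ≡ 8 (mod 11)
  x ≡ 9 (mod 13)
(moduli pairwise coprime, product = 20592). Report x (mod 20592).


Product of moduli M = 16 · 9 · 11 · 13 = 20592.
Merge one congruence at a time:
  Start: x ≡ 4 (mod 16).
  Combine with x ≡ 5 (mod 9); new modulus lcm = 144.
    Write x = 4 + 16·t and substitute into x ≡ 5 (mod 9): 16·t ≡ 5 − 4 = 1 (mod 9).
    Reduce coefficients mod 9: 7·t ≡ 1 (mod 9).
    The inverse of 7 mod 9 is 4 (since 7·4 = 28 = 3·9 + 1), so t ≡ 4·1 = 4 ≡ 4 (mod 9).
    Then x = 4 + 16·4 = 68, valid modulo lcm(16, 9) = 144: x ≡ 68 (mod 144).
  Combine with x ≡ 8 (mod 11); new modulus lcm = 1584.
    Write x = 68 + 144·t and substitute into x ≡ 8 (mod 11): 144·t ≡ 8 − 68 = -60 (mod 11).
    Reduce coefficients mod 11: 1·t ≡ 6 (mod 11).
    So t ≡ 6 (mod 11).
    Then x = 68 + 144·6 = 932, valid modulo lcm(144, 11) = 1584: x ≡ 932 (mod 1584).
  Combine with x ≡ 9 (mod 13); new modulus lcm = 20592.
    Write x = 932 + 1584·t and substitute into x ≡ 9 (mod 13): 1584·t ≡ 9 − 932 = -923 (mod 13).
    Reduce coefficients mod 13: 11·t ≡ 0 (mod 13).
    The inverse of 11 mod 13 is 6 (since 11·6 = 66 = 5·13 + 1), so t ≡ 6·0 = 0 ≡ 0 (mod 13).
    Then x = 932 + 1584·0 = 932, valid modulo lcm(1584, 13) = 20592: x ≡ 932 (mod 20592).
Verify against each original: 932 mod 16 = 4, 932 mod 9 = 5, 932 mod 11 = 8, 932 mod 13 = 9.

x ≡ 932 (mod 20592).


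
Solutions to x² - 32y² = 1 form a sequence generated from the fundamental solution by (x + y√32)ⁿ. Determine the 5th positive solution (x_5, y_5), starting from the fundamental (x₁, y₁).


Step 1: Find the fundamental solution (x₁, y₁) of x² - 32y² = 1.
  Expand √32 as a continued fraction. a₀ = ⌊√32⌋ = 5; iterate m_{k+1} = d_k·a_k − m_k, d_{k+1} = (32 − m_{k+1}²)/d_k, a_{k+1} = ⌊(a₀ + m_{k+1})/d_{k+1}⌋ (starting m₀ = 0, d₀ = 1), with convergents p_k = a_k·p_{k-1} + p_{k-2}, q_k = a_k·q_{k-1} + q_{k-2} (p₋₁ = 1, q₋₁ = 0):
  k = 0: a₀ = 5; p₀/q₀ = 5/1; p₀² − 32·q₀² = 25 − 32 = -7.
  k = 1: m = 5, d = 7, a = ⌊(5 + 5)/7⌋ = 1; p/q = (1·5 + 1)/(1·1 + 0) = 6/1; p² − 32·q² = 36 − 32 = 4.
  k = 2: m = 2, d = 4, a = ⌊(5 + 2)/4⌋ = 1; p/q = (1·6 + 5)/(1·1 + 1) = 11/2; p² − 32·q² = 121 − 128 = -7.
  k = 3: m = 2, d = 7, a = ⌊(5 + 2)/7⌋ = 1; p/q = (1·11 + 6)/(1·2 + 1) = 17/3; p² − 32·q² = 289 − 288 = 1.
  The first convergent with p² − 32·q² = 1 gives the fundamental solution (x₁, y₁) = (17, 3).
Step 2: Apply the recurrence (x_{n+1}, y_{n+1}) = (x₁x_n + 32y₁y_n, x₁y_n + y₁x_n) repeatedly.
  From (x_1, y_1) = (17, 3): x_2 = 17·17 + 32·3·3 = 577; y_2 = 17·3 + 3·17 = 102.
  From (x_2, y_2) = (577, 102): x_3 = 17·577 + 32·3·102 = 19601; y_3 = 17·102 + 3·577 = 3465.
  From (x_3, y_3) = (19601, 3465): x_4 = 17·19601 + 32·3·3465 = 665857; y_4 = 17·3465 + 3·19601 = 117708.
  From (x_4, y_4) = (665857, 117708): x_5 = 17·665857 + 32·3·117708 = 22619537; y_5 = 17·117708 + 3·665857 = 3998607.
Step 3: Verify x_5² - 32·y_5² = 511643454094369 - 511643454094368 = 1 (should be 1). ✓

(x_1, y_1) = (17, 3); (x_5, y_5) = (22619537, 3998607).


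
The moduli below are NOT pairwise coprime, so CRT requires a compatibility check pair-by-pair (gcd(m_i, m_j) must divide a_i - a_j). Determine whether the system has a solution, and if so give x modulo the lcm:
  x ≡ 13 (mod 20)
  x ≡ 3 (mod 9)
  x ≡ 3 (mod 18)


Moduli 20, 9, 18 are not pairwise coprime, so CRT works modulo lcm(m_i) when all pairwise compatibility conditions hold.
Pairwise compatibility: gcd(m_i, m_j) must divide a_i - a_j for every pair.
Merge one congruence at a time:
  Start: x ≡ 13 (mod 20).
  Combine with x ≡ 3 (mod 9): gcd(20, 9) = 1; 3 - 13 = -10, which IS divisible by 1, so compatible.
    Write x = 13 + 20·t and substitute into x ≡ 3 (mod 9): 20·t ≡ 3 − 13 = -10 (mod 9).
    Reduce coefficients mod 9: 2·t ≡ 8 (mod 9).
    The inverse of 2 mod 9 is 5 (since 2·5 = 10 = 1·9 + 1), so t ≡ 5·8 = 40 ≡ 4 (mod 9).
    Then x = 13 + 20·4 = 93, valid modulo lcm(20, 9) = 180: x ≡ 93 (mod 180).
  Combine with x ≡ 3 (mod 18): gcd(180, 18) = 18; 3 - 93 = -90, which IS divisible by 18, so compatible.
    Write x = 93 + 180·t and substitute into x ≡ 3 (mod 18): 180·t ≡ 3 − 93 = -90 (mod 18).
    Divide the congruence (and modulus) by g = 18: 10·t ≡ -5 (mod 1).
    Modulo 1 every t works; take t = 0.
    Then x = 93 + 180·0 = 93, valid modulo lcm(180, 18) = 180: x ≡ 93 (mod 180).
Verify: 93 mod 20 = 13, 93 mod 9 = 3, 93 mod 18 = 3.

x ≡ 93 (mod 180).


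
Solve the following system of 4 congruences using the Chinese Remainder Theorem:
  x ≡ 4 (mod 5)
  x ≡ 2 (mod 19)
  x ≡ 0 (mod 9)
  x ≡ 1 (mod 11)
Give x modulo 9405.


Product of moduli M = 5 · 19 · 9 · 11 = 9405.
Merge one congruence at a time:
  Start: x ≡ 4 (mod 5).
  Combine with x ≡ 2 (mod 19); new modulus lcm = 95.
    Write x = 4 + 5·t and substitute into x ≡ 2 (mod 19): 5·t ≡ 2 − 4 = -2 (mod 19).
    Reduce coefficients mod 19: 5·t ≡ 17 (mod 19).
    The inverse of 5 mod 19 is 4 (since 5·4 = 20 = 1·19 + 1), so t ≡ 4·17 = 68 ≡ 11 (mod 19).
    Then x = 4 + 5·11 = 59, valid modulo lcm(5, 19) = 95: x ≡ 59 (mod 95).
  Combine with x ≡ 0 (mod 9); new modulus lcm = 855.
    Write x = 59 + 95·t and substitute into x ≡ 0 (mod 9): 95·t ≡ 0 − 59 = -59 (mod 9).
    Reduce coefficients mod 9: 5·t ≡ 4 (mod 9).
    The inverse of 5 mod 9 is 2 (since 5·2 = 10 = 1·9 + 1), so t ≡ 2·4 = 8 ≡ 8 (mod 9).
    Then x = 59 + 95·8 = 819, valid modulo lcm(95, 9) = 855: x ≡ 819 (mod 855).
  Combine with x ≡ 1 (mod 11); new modulus lcm = 9405.
    Write x = 819 + 855·t and substitute into x ≡ 1 (mod 11): 855·t ≡ 1 − 819 = -818 (mod 11).
    Reduce coefficients mod 11: 8·t ≡ 7 (mod 11).
    The inverse of 8 mod 11 is 7 (since 8·7 = 56 = 5·11 + 1), so t ≡ 7·7 = 49 ≡ 5 (mod 11).
    Then x = 819 + 855·5 = 5094, valid modulo lcm(855, 11) = 9405: x ≡ 5094 (mod 9405).
Verify against each original: 5094 mod 5 = 4, 5094 mod 19 = 2, 5094 mod 9 = 0, 5094 mod 11 = 1.

x ≡ 5094 (mod 9405).


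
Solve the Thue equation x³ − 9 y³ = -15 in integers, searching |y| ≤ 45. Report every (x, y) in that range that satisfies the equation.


The equation is x³ - 9y³ = -15. For fixed y, x³ = 9·y³ − 15, so a solution requires the RHS to be a perfect cube.
Strategy: iterate y from -45 to 45, compute RHS = 9·y³ − 15, and check whether it is a (positive or negative) perfect cube.
Check small values of y:
  y = 0: RHS = -15 is not a perfect cube.
  y = 1: RHS = -6 is not a perfect cube.
  y = -1: RHS = -24 is not a perfect cube.
  y = 2: RHS = 57 is not a perfect cube.
  y = -2: RHS = -87 is not a perfect cube.
  y = 3: RHS = 228 is not a perfect cube.
  y = -3: RHS = -258 is not a perfect cube.
Continuing the search up to |y| = 45 finds no solutions either.
No (x, y) in the scanned range satisfies the equation.

No integer solutions with |y| ≤ 45.


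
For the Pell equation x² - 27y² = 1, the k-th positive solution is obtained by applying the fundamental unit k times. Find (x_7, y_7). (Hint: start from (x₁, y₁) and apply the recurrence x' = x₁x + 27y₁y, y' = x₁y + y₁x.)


Step 1: Find the fundamental solution (x₁, y₁) of x² - 27y² = 1.
  Expand √27 as a continued fraction. a₀ = ⌊√27⌋ = 5; iterate m_{k+1} = d_k·a_k − m_k, d_{k+1} = (27 − m_{k+1}²)/d_k, a_{k+1} = ⌊(a₀ + m_{k+1})/d_{k+1}⌋ (starting m₀ = 0, d₀ = 1), with convergents p_k = a_k·p_{k-1} + p_{k-2}, q_k = a_k·q_{k-1} + q_{k-2} (p₋₁ = 1, q₋₁ = 0):
  k = 0: a₀ = 5; p₀/q₀ = 5/1; p₀² − 27·q₀² = 25 − 27 = -2.
  k = 1: m = 5, d = 2, a = ⌊(5 + 5)/2⌋ = 5; p/q = (5·5 + 1)/(5·1 + 0) = 26/5; p² − 27·q² = 676 − 675 = 1.
  The first convergent with p² − 27·q² = 1 gives the fundamental solution (x₁, y₁) = (26, 5).
Step 2: Apply the recurrence (x_{n+1}, y_{n+1}) = (x₁x_n + 27y₁y_n, x₁y_n + y₁x_n) repeatedly.
  From (x_1, y_1) = (26, 5): x_2 = 26·26 + 27·5·5 = 1351; y_2 = 26·5 + 5·26 = 260.
  From (x_2, y_2) = (1351, 260): x_3 = 26·1351 + 27·5·260 = 70226; y_3 = 26·260 + 5·1351 = 13515.
  From (x_3, y_3) = (70226, 13515): x_4 = 26·70226 + 27·5·13515 = 3650401; y_4 = 26·13515 + 5·70226 = 702520.
  From (x_4, y_4) = (3650401, 702520): x_5 = 26·3650401 + 27·5·702520 = 189750626; y_5 = 26·702520 + 5·3650401 = 36517525.
  From (x_5, y_5) = (189750626, 36517525): x_6 = 26·189750626 + 27·5·36517525 = 9863382151; y_6 = 26·36517525 + 5·189750626 = 1898208780.
  From (x_6, y_6) = (9863382151, 1898208780): x_7 = 26·9863382151 + 27·5·1898208780 = 512706121226; y_7 = 26·1898208780 + 5·9863382151 = 98670339035.
Step 3: Verify x_7² - 27·y_7² = 262867566742609807743076 - 262867566742609807743075 = 1 (should be 1). ✓

(x_1, y_1) = (26, 5); (x_7, y_7) = (512706121226, 98670339035).


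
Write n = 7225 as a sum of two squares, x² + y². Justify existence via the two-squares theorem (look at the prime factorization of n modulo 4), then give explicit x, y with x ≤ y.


Step 1: Factor n = 7225 = 5^2 · 17^2.
Step 2: Check the mod-4 condition on each prime factor: 5 ≡ 1 (mod 4), exponent 2; 17 ≡ 1 (mod 4), exponent 2.
All primes ≡ 3 (mod 4) appear to even exponent (or don't appear), so by the two-squares theorem n IS expressible as a sum of two squares.
Step 3: Build a representation. Group n = k² · m with k = 5 and m = 17 · 17 = 289 (a product of primes ≡ 1 (mod 4)); a representation of m scales to one of n via (k·x)² + (k·y)² = k²(x² + y²). Each prime p ≡ 1 (mod 4) is itself a sum of two squares; find a² by testing p − a² for a perfect square:
  17: 17 − 1² = 16 = 4² ⇒ 17 = 1² + 4².
  Combine using the Brahmagupta–Fibonacci identity (a² + b²)(c² + d²) = (ac − bd)² + (ad + bc)² = (ac + bd)² + (ad − bc)²:
  17 · 17 = 289: from (1² + 4²)(1² + 4²), take (1·1 − 4·4, 1·4 + 4·1) = (1 − 16, 4 + 4) = (-15, 8); dropping signs (only squares matter) gives (15, 8); check 15² + 8² = 225 + 64 = 289 ✓.
  Scale by k = 5: (5·15, 5·8) = (75, 40).
Step 4: Order so x ≤ y and verify: 40² + 75² = 1600 + 5625 = 7225 = n. ✓

n = 7225 = 40² + 75² (one valid representation with x ≤ y).


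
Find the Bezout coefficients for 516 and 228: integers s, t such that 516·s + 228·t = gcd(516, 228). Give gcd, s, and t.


Euclidean algorithm on (516, 228) — divide until remainder is 0:
  516 = 2 · 228 + 60
  228 = 3 · 60 + 48
  60 = 1 · 48 + 12
  48 = 4 · 12 + 0
gcd(516, 228) = 12.
Track Bezout coefficients alongside the remainders: start with r₀ = 516 = a·1 + b·0 (s = 1, t = 0) and r₁ = 228 = a·0 + b·1 (s = 0, t = 1); each new remainder r_{k+1} = r_{k-1} − q_k·r_k inherits s_{k+1} = s_{k-1} − q_k·s_k, t_{k+1} = t_{k-1} − q_k·t_k, so r_k = a·s_k + b·t_k at every step:
  q = 2: r = 60, s = 1 − 2·0 = 1, t = 0 − 2·1 = -2  (check: 516·1 + 228·(-2) = 60)
  q = 3: r = 48, s = 0 − 3·1 = -3, t = 1 − 3·(-2) = 7  (check: 516·(-3) + 228·7 = 48)
  q = 1: r = 12, s = 1 − 1·(-3) = 4, t = -2 − 1·7 = -9  (check: 516·4 + 228·(-9) = 12)
The row with r = 12 (the gcd) gives the Bezout coefficients s = 4, t = -9.
Result: 516 · (4) + 228 · (-9) = 12.

gcd(516, 228) = 12; s = 4, t = -9 (check: 516·4 + 228·(-9) = 12).


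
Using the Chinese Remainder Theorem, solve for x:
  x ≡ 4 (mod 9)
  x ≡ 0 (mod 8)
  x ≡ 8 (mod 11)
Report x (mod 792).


Moduli 9, 8, 11 are pairwise coprime; by CRT there is a unique solution modulo M = 9 · 8 · 11 = 792.
Solve pairwise, accumulating the modulus:
  Start with x ≡ 4 (mod 9).
  Combine with x ≡ 0 (mod 8): since gcd(9, 8) = 1, we get a unique residue mod 72.
    Write x = 4 + 9·t and substitute into x ≡ 0 (mod 8): 9·t ≡ 0 − 4 = -4 (mod 8).
    Reduce coefficients mod 8: 1·t ≡ 4 (mod 8).
    So t ≡ 4 (mod 8).
    Then x = 4 + 9·4 = 40, valid modulo lcm(9, 8) = 72: x ≡ 40 (mod 72).
  Combine with x ≡ 8 (mod 11): since gcd(72, 11) = 1, we get a unique residue mod 792.
    Write x = 40 + 72·t and substitute into x ≡ 8 (mod 11): 72·t ≡ 8 − 40 = -32 (mod 11).
    Reduce coefficients mod 11: 6·t ≡ 1 (mod 11).
    The inverse of 6 mod 11 is 2 (since 6·2 = 12 = 1·11 + 1), so t ≡ 2·1 = 2 ≡ 2 (mod 11).
    Then x = 40 + 72·2 = 184, valid modulo lcm(72, 11) = 792: x ≡ 184 (mod 792).
Verify: 184 mod 9 = 4 ✓, 184 mod 8 = 0 ✓, 184 mod 11 = 8 ✓.

x ≡ 184 (mod 792).


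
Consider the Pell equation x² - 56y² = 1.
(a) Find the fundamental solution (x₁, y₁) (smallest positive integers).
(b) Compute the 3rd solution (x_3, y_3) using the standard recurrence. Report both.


Step 1: Find the fundamental solution (x₁, y₁) of x² - 56y² = 1.
  Expand √56 as a continued fraction. a₀ = ⌊√56⌋ = 7; iterate m_{k+1} = d_k·a_k − m_k, d_{k+1} = (56 − m_{k+1}²)/d_k, a_{k+1} = ⌊(a₀ + m_{k+1})/d_{k+1}⌋ (starting m₀ = 0, d₀ = 1), with convergents p_k = a_k·p_{k-1} + p_{k-2}, q_k = a_k·q_{k-1} + q_{k-2} (p₋₁ = 1, q₋₁ = 0):
  k = 0: a₀ = 7; p₀/q₀ = 7/1; p₀² − 56·q₀² = 49 − 56 = -7.
  k = 1: m = 7, d = 7, a = ⌊(7 + 7)/7⌋ = 2; p/q = (2·7 + 1)/(2·1 + 0) = 15/2; p² − 56·q² = 225 − 224 = 1.
  The first convergent with p² − 56·q² = 1 gives the fundamental solution (x₁, y₁) = (15, 2).
Step 2: Apply the recurrence (x_{n+1}, y_{n+1}) = (x₁x_n + 56y₁y_n, x₁y_n + y₁x_n) repeatedly.
  From (x_1, y_1) = (15, 2): x_2 = 15·15 + 56·2·2 = 449; y_2 = 15·2 + 2·15 = 60.
  From (x_2, y_2) = (449, 60): x_3 = 15·449 + 56·2·60 = 13455; y_3 = 15·60 + 2·449 = 1798.
Step 3: Verify x_3² - 56·y_3² = 181037025 - 181037024 = 1 (should be 1). ✓

(x_1, y_1) = (15, 2); (x_3, y_3) = (13455, 1798).
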